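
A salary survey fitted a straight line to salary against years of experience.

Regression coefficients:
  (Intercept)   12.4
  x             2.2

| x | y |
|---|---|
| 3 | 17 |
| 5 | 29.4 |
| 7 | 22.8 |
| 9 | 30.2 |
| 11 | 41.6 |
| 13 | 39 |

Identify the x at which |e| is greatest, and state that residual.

x=3: ŷ = 12.4 + 2.2·3 = 19; e = 17 − 19 = -2
x=5: ŷ = 12.4 + 2.2·5 = 23.4; e = 29.4 − 23.4 = 6
x=7: ŷ = 12.4 + 2.2·7 = 27.8; e = 22.8 − 27.8 = -5
x=9: ŷ = 12.4 + 2.2·9 = 32.2; e = 30.2 − 32.2 = -2
x=11: ŷ = 12.4 + 2.2·11 = 36.6; e = 41.6 − 36.6 = 5
x=13: ŷ = 12.4 + 2.2·13 = 41; e = 39 − 41 = -2
Largest |e| is 6 at x = 5, residual 6.

x = 5, e = 6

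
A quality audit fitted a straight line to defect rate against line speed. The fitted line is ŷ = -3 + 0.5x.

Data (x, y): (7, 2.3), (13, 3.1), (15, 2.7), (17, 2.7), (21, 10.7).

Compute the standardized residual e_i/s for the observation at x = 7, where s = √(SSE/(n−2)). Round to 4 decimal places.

x=7: ŷ = -3 + 0.5·7 = 0.5; e = 2.3 − 0.5 = 1.8
x=13: ŷ = -3 + 0.5·13 = 3.5; e = 3.1 − 3.5 = -0.4
x=15: ŷ = -3 + 0.5·15 = 4.5; e = 2.7 − 4.5 = -1.8
x=17: ŷ = -3 + 0.5·17 = 5.5; e = 2.7 − 5.5 = -2.8
x=21: ŷ = -3 + 0.5·21 = 7.5; e = 10.7 − 7.5 = 3.2
SSE = 3.24 + 0.16 + 3.24 + 7.84 + 10.24 = 24.72
s = √(24.72/3) = 2.87054
e/s = 1.8 / 2.87054 = 0.6271

0.6271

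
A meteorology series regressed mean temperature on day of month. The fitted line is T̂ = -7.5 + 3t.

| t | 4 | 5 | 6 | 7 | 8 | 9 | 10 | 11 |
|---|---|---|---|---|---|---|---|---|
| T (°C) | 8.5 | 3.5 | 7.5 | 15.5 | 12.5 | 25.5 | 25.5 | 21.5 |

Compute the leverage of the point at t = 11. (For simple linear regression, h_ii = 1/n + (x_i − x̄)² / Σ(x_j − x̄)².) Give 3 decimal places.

t̄ = (4 + 5 + 6 + 7 + 8 + 9 + 10 + 11)/8 = 7.5
Σ(t − t̄)² = 12.25 + 6.25 + 2.25 + 0.25 + 0.25 + 2.25 + 6.25 + 12.25 = 42
h = 1/8 + (3.5)²/42 = 0.125 + 0.291667 = 0.417

h = 0.417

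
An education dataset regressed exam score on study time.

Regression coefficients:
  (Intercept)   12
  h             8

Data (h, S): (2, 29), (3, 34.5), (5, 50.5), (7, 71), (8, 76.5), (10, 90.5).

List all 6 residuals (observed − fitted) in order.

h=2: Ŝ = 12 + 8·2 = 28; e = 29 − 28 = 1
h=3: Ŝ = 12 + 8·3 = 36; e = 34.5 − 36 = -1.5
h=5: Ŝ = 12 + 8·5 = 52; e = 50.5 − 52 = -1.5
h=7: Ŝ = 12 + 8·7 = 68; e = 71 − 68 = 3
h=8: Ŝ = 12 + 8·8 = 76; e = 76.5 − 76 = 0.5
h=10: Ŝ = 12 + 8·10 = 92; e = 90.5 − 92 = -1.5

1, -1.5, -1.5, 3, 0.5, -1.5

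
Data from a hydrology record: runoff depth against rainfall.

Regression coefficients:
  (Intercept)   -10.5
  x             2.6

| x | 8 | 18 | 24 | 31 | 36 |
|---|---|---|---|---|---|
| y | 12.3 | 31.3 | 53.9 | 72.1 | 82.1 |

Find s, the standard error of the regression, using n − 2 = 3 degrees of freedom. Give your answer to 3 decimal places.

x=8: ŷ = -10.5 + 2.6·8 = 10.3; r = 12.3 − 10.3 = 2
x=18: ŷ = -10.5 + 2.6·18 = 36.3; r = 31.3 − 36.3 = -5
x=24: ŷ = -10.5 + 2.6·24 = 51.9; r = 53.9 − 51.9 = 2
x=31: ŷ = -10.5 + 2.6·31 = 70.1; r = 72.1 − 70.1 = 2
x=36: ŷ = -10.5 + 2.6·36 = 83.1; r = 82.1 − 83.1 = -1
SSE = 4 + 25 + 4 + 4 + 1 = 38
s = √(38/3) = √12.6667 ≈ 3.559

s = 3.559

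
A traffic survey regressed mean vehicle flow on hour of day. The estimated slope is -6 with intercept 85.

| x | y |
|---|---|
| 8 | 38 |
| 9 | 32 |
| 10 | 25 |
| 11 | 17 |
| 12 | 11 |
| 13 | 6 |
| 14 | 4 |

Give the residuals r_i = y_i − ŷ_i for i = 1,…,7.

1, 1, 0, -2, -2, -1, 3

x=8: ŷ = 85 − 6·8 = 37; r = 38 − 37 = 1
x=9: ŷ = 85 − 6·9 = 31; r = 32 − 31 = 1
x=10: ŷ = 85 − 6·10 = 25; r = 25 − 25 = 0
x=11: ŷ = 85 − 6·11 = 19; r = 17 − 19 = -2
x=12: ŷ = 85 − 6·12 = 13; r = 11 − 13 = -2
x=13: ŷ = 85 − 6·13 = 7; r = 6 − 7 = -1
x=14: ŷ = 85 − 6·14 = 1; r = 4 − 1 = 3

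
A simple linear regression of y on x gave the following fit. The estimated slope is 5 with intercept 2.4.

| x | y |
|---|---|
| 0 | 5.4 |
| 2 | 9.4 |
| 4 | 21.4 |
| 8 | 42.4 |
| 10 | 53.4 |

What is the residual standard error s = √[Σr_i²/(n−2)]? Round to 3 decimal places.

x=0: ŷ = 2.4 + 5·0 = 2.4; r = 5.4 − 2.4 = 3
x=2: ŷ = 2.4 + 5·2 = 12.4; r = 9.4 − 12.4 = -3
x=4: ŷ = 2.4 + 5·4 = 22.4; r = 21.4 − 22.4 = -1
x=8: ŷ = 2.4 + 5·8 = 42.4; r = 42.4 − 42.4 = 0
x=10: ŷ = 2.4 + 5·10 = 52.4; r = 53.4 − 52.4 = 1
SSE = 9 + 9 + 1 + 0 + 1 = 20
s = √(20/3) = √6.66667 ≈ 2.582

s = 2.582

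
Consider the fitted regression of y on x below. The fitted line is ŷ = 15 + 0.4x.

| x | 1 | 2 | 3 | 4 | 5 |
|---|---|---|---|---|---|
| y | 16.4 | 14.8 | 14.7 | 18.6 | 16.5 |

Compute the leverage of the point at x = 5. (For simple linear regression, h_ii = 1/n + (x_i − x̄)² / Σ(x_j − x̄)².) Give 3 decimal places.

h = 0.600

x̄ = (1 + 2 + 3 + 4 + 5)/5 = 3
Σ(x − x̄)² = 4 + 1 + 0 + 1 + 4 = 10
h = 1/5 + (2)²/10 = 0.2 + 0.4 = 0.600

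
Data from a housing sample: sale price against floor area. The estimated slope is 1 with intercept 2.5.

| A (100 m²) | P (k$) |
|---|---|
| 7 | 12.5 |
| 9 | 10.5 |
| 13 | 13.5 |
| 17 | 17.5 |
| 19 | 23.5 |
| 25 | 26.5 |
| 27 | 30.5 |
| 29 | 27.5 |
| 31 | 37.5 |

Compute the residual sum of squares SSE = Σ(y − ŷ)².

SSE = 56

A=7: P̂ = 2.5 + 7 = 9.5; r = 12.5 − 9.5 = 3
A=9: P̂ = 2.5 + 9 = 11.5; r = 10.5 − 11.5 = -1
A=13: P̂ = 2.5 + 13 = 15.5; r = 13.5 − 15.5 = -2
A=17: P̂ = 2.5 + 17 = 19.5; r = 17.5 − 19.5 = -2
A=19: P̂ = 2.5 + 19 = 21.5; r = 23.5 − 21.5 = 2
A=25: P̂ = 2.5 + 25 = 27.5; r = 26.5 − 27.5 = -1
A=27: P̂ = 2.5 + 27 = 29.5; r = 30.5 − 29.5 = 1
A=29: P̂ = 2.5 + 29 = 31.5; r = 27.5 − 31.5 = -4
A=31: P̂ = 2.5 + 31 = 33.5; r = 37.5 − 33.5 = 4
SSE = 9 + 1 + 4 + 4 + 4 + 1 + 1 + 16 + 16 = 56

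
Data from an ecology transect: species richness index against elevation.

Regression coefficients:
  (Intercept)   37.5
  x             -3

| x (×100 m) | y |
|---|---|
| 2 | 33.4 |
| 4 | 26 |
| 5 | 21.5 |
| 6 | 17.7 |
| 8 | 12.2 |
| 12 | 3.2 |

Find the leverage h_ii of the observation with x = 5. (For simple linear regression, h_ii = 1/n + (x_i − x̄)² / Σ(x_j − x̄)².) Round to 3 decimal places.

x̄ = (2 + 4 + 5 + 6 + 8 + 12)/6 = 6.16667
Σ(x − x̄)² = 17.3611 + 4.69444 + 1.36111 + 0.0277778 + 3.36111 + 34.0278 = 60.8333
h = 1/6 + (-1.16667)²/60.8333 = 0.166667 + 0.0223744 = 0.189

h = 0.189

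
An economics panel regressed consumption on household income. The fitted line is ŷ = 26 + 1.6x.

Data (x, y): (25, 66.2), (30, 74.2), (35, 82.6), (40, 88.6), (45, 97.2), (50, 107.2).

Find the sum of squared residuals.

SSE = 4.48

x=25: ŷ = 26 + 1.6·25 = 66; e = 66.2 − 66 = 0.2
x=30: ŷ = 26 + 1.6·30 = 74; e = 74.2 − 74 = 0.2
x=35: ŷ = 26 + 1.6·35 = 82; e = 82.6 − 82 = 0.6
x=40: ŷ = 26 + 1.6·40 = 90; e = 88.6 − 90 = -1.4
x=45: ŷ = 26 + 1.6·45 = 98; e = 97.2 − 98 = -0.8
x=50: ŷ = 26 + 1.6·50 = 106; e = 107.2 − 106 = 1.2
SSE = 0.04 + 0.04 + 0.36 + 1.96 + 0.64 + 1.44 = 4.48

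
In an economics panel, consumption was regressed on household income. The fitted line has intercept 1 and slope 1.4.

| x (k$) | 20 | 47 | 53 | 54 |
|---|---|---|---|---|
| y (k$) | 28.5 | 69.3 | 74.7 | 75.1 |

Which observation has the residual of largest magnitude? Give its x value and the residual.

x = 47, e = 2.5

x=20: ŷ = 1 + 1.4·20 = 29; e = 28.5 − 29 = -0.5
x=47: ŷ = 1 + 1.4·47 = 66.8; e = 69.3 − 66.8 = 2.5
x=53: ŷ = 1 + 1.4·53 = 75.2; e = 74.7 − 75.2 = -0.5
x=54: ŷ = 1 + 1.4·54 = 76.6; e = 75.1 − 76.6 = -1.5
Largest |e| is 2.5 at x = 47, residual 2.5.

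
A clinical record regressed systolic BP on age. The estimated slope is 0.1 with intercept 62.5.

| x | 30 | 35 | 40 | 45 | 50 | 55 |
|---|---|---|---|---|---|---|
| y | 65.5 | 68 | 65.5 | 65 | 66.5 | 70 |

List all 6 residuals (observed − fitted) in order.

x=30: ŷ = 62.5 + 0.1·30 = 65.5; r = 65.5 − 65.5 = 0
x=35: ŷ = 62.5 + 0.1·35 = 66; r = 68 − 66 = 2
x=40: ŷ = 62.5 + 0.1·40 = 66.5; r = 65.5 − 66.5 = -1
x=45: ŷ = 62.5 + 0.1·45 = 67; r = 65 − 67 = -2
x=50: ŷ = 62.5 + 0.1·50 = 67.5; r = 66.5 − 67.5 = -1
x=55: ŷ = 62.5 + 0.1·55 = 68; r = 70 − 68 = 2

0, 2, -1, -2, -1, 2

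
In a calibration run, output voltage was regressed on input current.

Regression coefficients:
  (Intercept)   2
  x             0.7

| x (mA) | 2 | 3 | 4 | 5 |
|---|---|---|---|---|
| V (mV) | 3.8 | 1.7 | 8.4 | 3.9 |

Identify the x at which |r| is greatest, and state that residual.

x = 4, r = 3.6

x=2: ŷ = 2 + 0.7·2 = 3.4; r = 3.8 − 3.4 = 0.4
x=3: ŷ = 2 + 0.7·3 = 4.1; r = 1.7 − 4.1 = -2.4
x=4: ŷ = 2 + 0.7·4 = 4.8; r = 8.4 − 4.8 = 3.6
x=5: ŷ = 2 + 0.7·5 = 5.5; r = 3.9 − 5.5 = -1.6
Largest |r| is 3.6 at x = 4, residual 3.6.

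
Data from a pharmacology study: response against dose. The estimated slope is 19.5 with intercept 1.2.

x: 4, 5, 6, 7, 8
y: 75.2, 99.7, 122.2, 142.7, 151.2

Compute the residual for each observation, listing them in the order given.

-4, 1, 4, 5, -6

x=4: ŷ = 1.2 + 19.5·4 = 79.2; e = 75.2 − 79.2 = -4
x=5: ŷ = 1.2 + 19.5·5 = 98.7; e = 99.7 − 98.7 = 1
x=6: ŷ = 1.2 + 19.5·6 = 118.2; e = 122.2 − 118.2 = 4
x=7: ŷ = 1.2 + 19.5·7 = 137.7; e = 142.7 − 137.7 = 5
x=8: ŷ = 1.2 + 19.5·8 = 157.2; e = 151.2 − 157.2 = -6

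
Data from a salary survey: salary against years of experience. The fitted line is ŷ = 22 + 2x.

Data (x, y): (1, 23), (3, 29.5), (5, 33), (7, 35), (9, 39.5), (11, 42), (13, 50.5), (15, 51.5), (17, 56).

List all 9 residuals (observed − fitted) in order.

x=1: ŷ = 22 + 2·1 = 24; e = 23 − 24 = -1
x=3: ŷ = 22 + 2·3 = 28; e = 29.5 − 28 = 1.5
x=5: ŷ = 22 + 2·5 = 32; e = 33 − 32 = 1
x=7: ŷ = 22 + 2·7 = 36; e = 35 − 36 = -1
x=9: ŷ = 22 + 2·9 = 40; e = 39.5 − 40 = -0.5
x=11: ŷ = 22 + 2·11 = 44; e = 42 − 44 = -2
x=13: ŷ = 22 + 2·13 = 48; e = 50.5 − 48 = 2.5
x=15: ŷ = 22 + 2·15 = 52; e = 51.5 − 52 = -0.5
x=17: ŷ = 22 + 2·17 = 56; e = 56 − 56 = 0

-1, 1.5, 1, -1, -0.5, -2, 2.5, -0.5, 0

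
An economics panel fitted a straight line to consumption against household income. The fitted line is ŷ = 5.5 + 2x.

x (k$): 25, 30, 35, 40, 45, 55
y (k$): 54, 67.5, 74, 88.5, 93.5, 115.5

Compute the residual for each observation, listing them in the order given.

-1.5, 2, -1.5, 3, -2, 0

x=25: ŷ = 5.5 + 2·25 = 55.5; r = 54 − 55.5 = -1.5
x=30: ŷ = 5.5 + 2·30 = 65.5; r = 67.5 − 65.5 = 2
x=35: ŷ = 5.5 + 2·35 = 75.5; r = 74 − 75.5 = -1.5
x=40: ŷ = 5.5 + 2·40 = 85.5; r = 88.5 − 85.5 = 3
x=45: ŷ = 5.5 + 2·45 = 95.5; r = 93.5 − 95.5 = -2
x=55: ŷ = 5.5 + 2·55 = 115.5; r = 115.5 − 115.5 = 0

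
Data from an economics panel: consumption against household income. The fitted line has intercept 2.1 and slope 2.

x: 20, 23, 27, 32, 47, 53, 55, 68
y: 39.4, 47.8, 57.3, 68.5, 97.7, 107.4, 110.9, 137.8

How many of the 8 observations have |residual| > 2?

x=20: ŷ = 2.1 + 2·20 = 42.1; e = 39.4 − 42.1 = -2.7
x=23: ŷ = 2.1 + 2·23 = 48.1; e = 47.8 − 48.1 = -0.3
x=27: ŷ = 2.1 + 2·27 = 56.1; e = 57.3 − 56.1 = 1.2
x=32: ŷ = 2.1 + 2·32 = 66.1; e = 68.5 − 66.1 = 2.4
x=47: ŷ = 2.1 + 2·47 = 96.1; e = 97.7 − 96.1 = 1.6
x=53: ŷ = 2.1 + 2·53 = 108.1; e = 107.4 − 108.1 = -0.7
x=55: ŷ = 2.1 + 2·55 = 112.1; e = 110.9 − 112.1 = -1.2
x=68: ŷ = 2.1 + 2·68 = 138.1; e = 137.8 − 138.1 = -0.3
|e| > 2: x=20 (|e|=2.7), x=32 (|e|=2.4) → 2

2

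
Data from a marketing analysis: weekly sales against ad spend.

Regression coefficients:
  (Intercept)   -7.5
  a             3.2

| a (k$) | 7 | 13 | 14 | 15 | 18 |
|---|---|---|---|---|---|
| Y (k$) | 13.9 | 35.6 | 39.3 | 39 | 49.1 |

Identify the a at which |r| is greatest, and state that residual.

a=7: ŷ = -7.5 + 3.2·7 = 14.9; r = 13.9 − 14.9 = -1
a=13: ŷ = -7.5 + 3.2·13 = 34.1; r = 35.6 − 34.1 = 1.5
a=14: ŷ = -7.5 + 3.2·14 = 37.3; r = 39.3 − 37.3 = 2
a=15: ŷ = -7.5 + 3.2·15 = 40.5; r = 39 − 40.5 = -1.5
a=18: ŷ = -7.5 + 3.2·18 = 50.1; r = 49.1 − 50.1 = -1
Largest |r| is 2 at a = 14, residual 2.

a = 14, r = 2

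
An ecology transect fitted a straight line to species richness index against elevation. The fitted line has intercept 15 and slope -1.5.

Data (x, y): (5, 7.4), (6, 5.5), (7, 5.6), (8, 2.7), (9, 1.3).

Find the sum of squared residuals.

SSE = 1.6

x=5: ŷ = 15 − 1.5·5 = 7.5; r = 7.4 − 7.5 = -0.1
x=6: ŷ = 15 − 1.5·6 = 6; r = 5.5 − 6 = -0.5
x=7: ŷ = 15 − 1.5·7 = 4.5; r = 5.6 − 4.5 = 1.1
x=8: ŷ = 15 − 1.5·8 = 3; r = 2.7 − 3 = -0.3
x=9: ŷ = 15 − 1.5·9 = 1.5; r = 1.3 − 1.5 = -0.2
SSE = 0.01 + 0.25 + 1.21 + 0.09 + 0.04 = 1.6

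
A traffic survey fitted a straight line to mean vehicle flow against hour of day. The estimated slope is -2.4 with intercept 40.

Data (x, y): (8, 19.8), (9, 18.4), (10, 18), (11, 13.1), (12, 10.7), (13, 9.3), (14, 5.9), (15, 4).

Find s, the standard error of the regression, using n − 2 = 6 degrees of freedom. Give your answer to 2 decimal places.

s = 1.00

x=8: ŷ = 40 − 2.4·8 = 20.8; e = 19.8 − 20.8 = -1
x=9: ŷ = 40 − 2.4·9 = 18.4; e = 18.4 − 18.4 = 0
x=10: ŷ = 40 − 2.4·10 = 16; e = 18 − 16 = 2
x=11: ŷ = 40 − 2.4·11 = 13.6; e = 13.1 − 13.6 = -0.5
x=12: ŷ = 40 − 2.4·12 = 11.2; e = 10.7 − 11.2 = -0.5
x=13: ŷ = 40 − 2.4·13 = 8.8; e = 9.3 − 8.8 = 0.5
x=14: ŷ = 40 − 2.4·14 = 6.4; e = 5.9 − 6.4 = -0.5
x=15: ŷ = 40 − 2.4·15 = 4; e = 4 − 4 = 0
SSE = 1 + 0 + 4 + 0.25 + 0.25 + 0.25 + 0.25 + 0 = 6
s = √(6/6) = √1 ≈ 1.00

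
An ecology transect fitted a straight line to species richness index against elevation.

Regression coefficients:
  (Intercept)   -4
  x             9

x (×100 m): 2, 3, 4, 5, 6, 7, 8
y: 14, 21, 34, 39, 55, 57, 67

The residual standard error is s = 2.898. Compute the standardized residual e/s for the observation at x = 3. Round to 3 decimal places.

ŷ = -4 + 9·3 = 23
e = 21 − 23 = -2
e/s = -2 / 2.898 = -0.690

-0.690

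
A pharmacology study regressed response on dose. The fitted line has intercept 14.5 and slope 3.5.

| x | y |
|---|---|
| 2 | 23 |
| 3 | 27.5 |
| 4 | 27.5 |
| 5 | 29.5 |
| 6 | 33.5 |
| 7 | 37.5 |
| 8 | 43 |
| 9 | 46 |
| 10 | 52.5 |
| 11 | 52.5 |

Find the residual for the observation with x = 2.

e = 1.5

ŷ = 14.5 + 3.5·2 = 21.5
e = 23 − 21.5 = 1.5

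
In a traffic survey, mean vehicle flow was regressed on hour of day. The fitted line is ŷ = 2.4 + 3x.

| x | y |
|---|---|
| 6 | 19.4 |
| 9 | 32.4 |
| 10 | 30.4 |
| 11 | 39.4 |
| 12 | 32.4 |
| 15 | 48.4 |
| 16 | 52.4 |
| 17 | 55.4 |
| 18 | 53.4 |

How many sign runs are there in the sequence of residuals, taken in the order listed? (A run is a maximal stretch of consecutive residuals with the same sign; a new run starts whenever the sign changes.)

7 runs

x=6: ŷ = 2.4 + 3·6 = 20.4; e = 19.4 − 20.4 = -1
x=9: ŷ = 2.4 + 3·9 = 29.4; e = 32.4 − 29.4 = 3
x=10: ŷ = 2.4 + 3·10 = 32.4; e = 30.4 − 32.4 = -2
x=11: ŷ = 2.4 + 3·11 = 35.4; e = 39.4 − 35.4 = 4
x=12: ŷ = 2.4 + 3·12 = 38.4; e = 32.4 − 38.4 = -6
x=15: ŷ = 2.4 + 3·15 = 47.4; e = 48.4 − 47.4 = 1
x=16: ŷ = 2.4 + 3·16 = 50.4; e = 52.4 − 50.4 = 2
x=17: ŷ = 2.4 + 3·17 = 53.4; e = 55.4 − 53.4 = 2
x=18: ŷ = 2.4 + 3·18 = 56.4; e = 53.4 − 56.4 = -3
Signs: − + − + − + + + −
Runs: −×1, +×1, −×1, +×1, −×1, +×3, −×1 → 7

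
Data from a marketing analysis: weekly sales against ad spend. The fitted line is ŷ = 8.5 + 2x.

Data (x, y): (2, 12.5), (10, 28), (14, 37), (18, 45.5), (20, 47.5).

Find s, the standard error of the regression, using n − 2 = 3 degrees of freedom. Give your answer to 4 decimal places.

x=2: ŷ = 8.5 + 2·2 = 12.5; r = 12.5 − 12.5 = 0
x=10: ŷ = 8.5 + 2·10 = 28.5; r = 28 − 28.5 = -0.5
x=14: ŷ = 8.5 + 2·14 = 36.5; r = 37 − 36.5 = 0.5
x=18: ŷ = 8.5 + 2·18 = 44.5; r = 45.5 − 44.5 = 1
x=20: ŷ = 8.5 + 2·20 = 48.5; r = 47.5 − 48.5 = -1
SSE = 0 + 0.25 + 0.25 + 1 + 1 = 2.5
s = √(2.5/3) = √0.833333 ≈ 0.9129

s = 0.9129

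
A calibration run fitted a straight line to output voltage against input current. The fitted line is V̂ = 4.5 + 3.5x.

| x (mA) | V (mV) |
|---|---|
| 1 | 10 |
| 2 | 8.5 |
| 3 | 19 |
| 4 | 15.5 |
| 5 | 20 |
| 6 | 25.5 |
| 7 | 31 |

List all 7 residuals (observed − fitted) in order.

x=1: V̂ = 4.5 + 3.5·1 = 8; r = 10 − 8 = 2
x=2: V̂ = 4.5 + 3.5·2 = 11.5; r = 8.5 − 11.5 = -3
x=3: V̂ = 4.5 + 3.5·3 = 15; r = 19 − 15 = 4
x=4: V̂ = 4.5 + 3.5·4 = 18.5; r = 15.5 − 18.5 = -3
x=5: V̂ = 4.5 + 3.5·5 = 22; r = 20 − 22 = -2
x=6: V̂ = 4.5 + 3.5·6 = 25.5; r = 25.5 − 25.5 = 0
x=7: V̂ = 4.5 + 3.5·7 = 29; r = 31 − 29 = 2

2, -3, 4, -3, -2, 0, 2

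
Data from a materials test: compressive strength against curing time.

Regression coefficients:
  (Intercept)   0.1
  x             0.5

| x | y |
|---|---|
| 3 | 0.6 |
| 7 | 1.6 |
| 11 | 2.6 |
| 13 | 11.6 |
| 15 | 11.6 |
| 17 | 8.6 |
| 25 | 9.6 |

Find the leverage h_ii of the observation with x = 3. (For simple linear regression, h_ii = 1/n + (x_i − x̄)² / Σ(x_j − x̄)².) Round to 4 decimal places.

h = 0.4718

x̄ = (3 + 7 + 11 + 13 + 15 + 17 + 25)/7 = 13
Σ(x − x̄)² = 100 + 36 + 4 + 0 + 4 + 16 + 144 = 304
h = 1/7 + (-10)²/304 = 0.142857 + 0.328947 = 0.4718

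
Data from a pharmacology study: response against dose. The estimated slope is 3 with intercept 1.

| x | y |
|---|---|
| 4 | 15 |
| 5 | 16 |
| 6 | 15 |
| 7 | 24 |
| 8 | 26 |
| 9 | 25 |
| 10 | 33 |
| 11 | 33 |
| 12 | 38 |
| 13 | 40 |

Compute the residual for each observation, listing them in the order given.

2, 0, -4, 2, 1, -3, 2, -1, 1, 0

x=4: ŷ = 1 + 3·4 = 13; e = 15 − 13 = 2
x=5: ŷ = 1 + 3·5 = 16; e = 16 − 16 = 0
x=6: ŷ = 1 + 3·6 = 19; e = 15 − 19 = -4
x=7: ŷ = 1 + 3·7 = 22; e = 24 − 22 = 2
x=8: ŷ = 1 + 3·8 = 25; e = 26 − 25 = 1
x=9: ŷ = 1 + 3·9 = 28; e = 25 − 28 = -3
x=10: ŷ = 1 + 3·10 = 31; e = 33 − 31 = 2
x=11: ŷ = 1 + 3·11 = 34; e = 33 − 34 = -1
x=12: ŷ = 1 + 3·12 = 37; e = 38 − 37 = 1
x=13: ŷ = 1 + 3·13 = 40; e = 40 − 40 = 0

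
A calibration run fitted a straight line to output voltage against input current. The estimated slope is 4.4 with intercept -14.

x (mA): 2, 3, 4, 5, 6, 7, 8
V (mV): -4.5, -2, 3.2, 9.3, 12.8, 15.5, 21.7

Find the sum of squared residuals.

SSE = 5.88

x=2: V̂ = -14 + 4.4·2 = -5.2; r = -4.5 − (-5.2) = 0.7
x=3: V̂ = -14 + 4.4·3 = -0.8; r = -2 − (-0.8) = -1.2
x=4: V̂ = -14 + 4.4·4 = 3.6; r = 3.2 − 3.6 = -0.4
x=5: V̂ = -14 + 4.4·5 = 8; r = 9.3 − 8 = 1.3
x=6: V̂ = -14 + 4.4·6 = 12.4; r = 12.8 − 12.4 = 0.4
x=7: V̂ = -14 + 4.4·7 = 16.8; r = 15.5 − 16.8 = -1.3
x=8: V̂ = -14 + 4.4·8 = 21.2; r = 21.7 − 21.2 = 0.5
SSE = 0.49 + 1.44 + 0.16 + 1.69 + 0.16 + 1.69 + 0.25 = 5.88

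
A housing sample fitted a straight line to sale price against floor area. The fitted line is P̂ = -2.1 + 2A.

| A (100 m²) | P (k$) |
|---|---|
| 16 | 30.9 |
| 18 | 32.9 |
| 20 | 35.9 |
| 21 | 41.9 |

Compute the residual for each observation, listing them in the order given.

A=16: P̂ = -2.1 + 2·16 = 29.9; r = 30.9 − 29.9 = 1
A=18: P̂ = -2.1 + 2·18 = 33.9; r = 32.9 − 33.9 = -1
A=20: P̂ = -2.1 + 2·20 = 37.9; r = 35.9 − 37.9 = -2
A=21: P̂ = -2.1 + 2·21 = 39.9; r = 41.9 − 39.9 = 2

1, -1, -2, 2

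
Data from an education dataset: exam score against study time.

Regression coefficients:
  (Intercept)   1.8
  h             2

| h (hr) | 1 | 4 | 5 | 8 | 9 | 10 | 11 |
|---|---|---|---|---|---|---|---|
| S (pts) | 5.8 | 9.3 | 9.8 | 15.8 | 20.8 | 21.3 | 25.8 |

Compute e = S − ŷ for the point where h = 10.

ŷ = 1.8 + 2·10 = 21.8
e = 21.3 − 21.8 = -0.5

e = -0.5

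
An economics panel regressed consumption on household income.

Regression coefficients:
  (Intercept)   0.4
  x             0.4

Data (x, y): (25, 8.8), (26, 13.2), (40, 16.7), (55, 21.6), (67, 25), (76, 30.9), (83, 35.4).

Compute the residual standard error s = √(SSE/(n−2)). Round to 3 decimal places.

s = 1.851

x=25: ŷ = 0.4 + 0.4·25 = 10.4; e = 8.8 − 10.4 = -1.6
x=26: ŷ = 0.4 + 0.4·26 = 10.8; e = 13.2 − 10.8 = 2.4
x=40: ŷ = 0.4 + 0.4·40 = 16.4; e = 16.7 − 16.4 = 0.3
x=55: ŷ = 0.4 + 0.4·55 = 22.4; e = 21.6 − 22.4 = -0.8
x=67: ŷ = 0.4 + 0.4·67 = 27.2; e = 25 − 27.2 = -2.2
x=76: ŷ = 0.4 + 0.4·76 = 30.8; e = 30.9 − 30.8 = 0.1
x=83: ŷ = 0.4 + 0.4·83 = 33.6; e = 35.4 − 33.6 = 1.8
SSE = 2.56 + 5.76 + 0.09 + 0.64 + 4.84 + 0.01 + 3.24 = 17.14
s = √(17.14/5) = √3.428 ≈ 1.851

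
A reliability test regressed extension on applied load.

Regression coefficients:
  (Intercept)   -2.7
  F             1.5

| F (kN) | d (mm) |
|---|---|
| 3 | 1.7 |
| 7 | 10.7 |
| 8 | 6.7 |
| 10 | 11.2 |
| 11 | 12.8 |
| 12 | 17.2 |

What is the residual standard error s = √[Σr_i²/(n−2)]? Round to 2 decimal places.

F=3: ŷ = -2.7 + 1.5·3 = 1.8; r = 1.7 − 1.8 = -0.1
F=7: ŷ = -2.7 + 1.5·7 = 7.8; r = 10.7 − 7.8 = 2.9
F=8: ŷ = -2.7 + 1.5·8 = 9.3; r = 6.7 − 9.3 = -2.6
F=10: ŷ = -2.7 + 1.5·10 = 12.3; r = 11.2 − 12.3 = -1.1
F=11: ŷ = -2.7 + 1.5·11 = 13.8; r = 12.8 − 13.8 = -1
F=12: ŷ = -2.7 + 1.5·12 = 15.3; r = 17.2 − 15.3 = 1.9
SSE = 0.01 + 8.41 + 6.76 + 1.21 + 1 + 3.61 = 21
s = √(21/4) = √5.25 ≈ 2.29

s = 2.29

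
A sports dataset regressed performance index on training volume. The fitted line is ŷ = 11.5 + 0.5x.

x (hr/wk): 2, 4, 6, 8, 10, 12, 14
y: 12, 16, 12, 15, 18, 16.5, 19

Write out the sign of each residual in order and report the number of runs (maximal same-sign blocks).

x=2: ŷ = 11.5 + 0.5·2 = 12.5; e = 12 − 12.5 = -0.5
x=4: ŷ = 11.5 + 0.5·4 = 13.5; e = 16 − 13.5 = 2.5
x=6: ŷ = 11.5 + 0.5·6 = 14.5; e = 12 − 14.5 = -2.5
x=8: ŷ = 11.5 + 0.5·8 = 15.5; e = 15 − 15.5 = -0.5
x=10: ŷ = 11.5 + 0.5·10 = 16.5; e = 18 − 16.5 = 1.5
x=12: ŷ = 11.5 + 0.5·12 = 17.5; e = 16.5 − 17.5 = -1
x=14: ŷ = 11.5 + 0.5·14 = 18.5; e = 19 − 18.5 = 0.5
Signs: − + − − + − +
Runs: −×1, +×1, −×2, +×1, −×1, +×1 → 6

6 runs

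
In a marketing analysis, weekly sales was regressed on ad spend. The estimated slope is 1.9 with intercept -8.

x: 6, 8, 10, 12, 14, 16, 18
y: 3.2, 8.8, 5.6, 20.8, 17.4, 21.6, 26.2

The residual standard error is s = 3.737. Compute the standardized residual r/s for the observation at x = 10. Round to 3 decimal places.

-1.445

ŷ = -8 + 1.9·10 = 11
r = 5.6 − 11 = -5.4
r/s = -5.4 / 3.737 = -1.445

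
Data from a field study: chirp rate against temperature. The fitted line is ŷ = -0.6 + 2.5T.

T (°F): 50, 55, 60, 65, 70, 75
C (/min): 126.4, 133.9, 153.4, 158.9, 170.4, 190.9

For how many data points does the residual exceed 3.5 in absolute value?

3

T=50: ŷ = -0.6 + 2.5·50 = 124.4; r = 126.4 − 124.4 = 2
T=55: ŷ = -0.6 + 2.5·55 = 136.9; r = 133.9 − 136.9 = -3
T=60: ŷ = -0.6 + 2.5·60 = 149.4; r = 153.4 − 149.4 = 4
T=65: ŷ = -0.6 + 2.5·65 = 161.9; r = 158.9 − 161.9 = -3
T=70: ŷ = -0.6 + 2.5·70 = 174.4; r = 170.4 − 174.4 = -4
T=75: ŷ = -0.6 + 2.5·75 = 186.9; r = 190.9 − 186.9 = 4
|r| > 3.5: T=60 (|r|=4), T=70 (|r|=4), T=75 (|r|=4) → 3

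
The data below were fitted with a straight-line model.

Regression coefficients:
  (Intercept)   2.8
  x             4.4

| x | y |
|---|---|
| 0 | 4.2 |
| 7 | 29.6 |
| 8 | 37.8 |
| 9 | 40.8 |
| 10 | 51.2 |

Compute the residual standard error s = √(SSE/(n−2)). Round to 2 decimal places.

x=0: ŷ = 2.8 + 4.4·0 = 2.8; e = 4.2 − 2.8 = 1.4
x=7: ŷ = 2.8 + 4.4·7 = 33.6; e = 29.6 − 33.6 = -4
x=8: ŷ = 2.8 + 4.4·8 = 38; e = 37.8 − 38 = -0.2
x=9: ŷ = 2.8 + 4.4·9 = 42.4; e = 40.8 − 42.4 = -1.6
x=10: ŷ = 2.8 + 4.4·10 = 46.8; e = 51.2 − 46.8 = 4.4
SSE = 1.96 + 16 + 0.04 + 2.56 + 19.36 = 39.92
s = √(39.92/3) = √13.3067 ≈ 3.65

s = 3.65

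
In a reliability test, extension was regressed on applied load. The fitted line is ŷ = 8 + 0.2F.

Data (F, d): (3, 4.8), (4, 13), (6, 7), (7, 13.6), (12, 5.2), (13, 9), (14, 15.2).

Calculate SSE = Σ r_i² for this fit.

F=3: ŷ = 8 + 0.2·3 = 8.6; r = 4.8 − 8.6 = -3.8
F=4: ŷ = 8 + 0.2·4 = 8.8; r = 13 − 8.8 = 4.2
F=6: ŷ = 8 + 0.2·6 = 9.2; r = 7 − 9.2 = -2.2
F=7: ŷ = 8 + 0.2·7 = 9.4; r = 13.6 − 9.4 = 4.2
F=12: ŷ = 8 + 0.2·12 = 10.4; r = 5.2 − 10.4 = -5.2
F=13: ŷ = 8 + 0.2·13 = 10.6; r = 9 − 10.6 = -1.6
F=14: ŷ = 8 + 0.2·14 = 10.8; r = 15.2 − 10.8 = 4.4
SSE = 14.44 + 17.64 + 4.84 + 17.64 + 27.04 + 2.56 + 19.36 = 103.52

SSE = 103.52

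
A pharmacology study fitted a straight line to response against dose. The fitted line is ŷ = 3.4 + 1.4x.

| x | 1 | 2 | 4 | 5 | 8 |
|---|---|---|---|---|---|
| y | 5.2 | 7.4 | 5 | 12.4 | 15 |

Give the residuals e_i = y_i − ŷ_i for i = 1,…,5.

0.4, 1.2, -4, 2, 0.4

x=1: ŷ = 3.4 + 1.4·1 = 4.8; e = 5.2 − 4.8 = 0.4
x=2: ŷ = 3.4 + 1.4·2 = 6.2; e = 7.4 − 6.2 = 1.2
x=4: ŷ = 3.4 + 1.4·4 = 9; e = 5 − 9 = -4
x=5: ŷ = 3.4 + 1.4·5 = 10.4; e = 12.4 − 10.4 = 2
x=8: ŷ = 3.4 + 1.4·8 = 14.6; e = 15 − 14.6 = 0.4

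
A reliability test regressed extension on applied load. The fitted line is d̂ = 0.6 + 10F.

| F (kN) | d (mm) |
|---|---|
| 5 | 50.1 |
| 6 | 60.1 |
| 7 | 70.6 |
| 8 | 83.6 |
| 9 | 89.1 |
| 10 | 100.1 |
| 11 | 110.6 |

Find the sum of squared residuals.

F=5: d̂ = 0.6 + 10·5 = 50.6; e = 50.1 − 50.6 = -0.5
F=6: d̂ = 0.6 + 10·6 = 60.6; e = 60.1 − 60.6 = -0.5
F=7: d̂ = 0.6 + 10·7 = 70.6; e = 70.6 − 70.6 = 0
F=8: d̂ = 0.6 + 10·8 = 80.6; e = 83.6 − 80.6 = 3
F=9: d̂ = 0.6 + 10·9 = 90.6; e = 89.1 − 90.6 = -1.5
F=10: d̂ = 0.6 + 10·10 = 100.6; e = 100.1 − 100.6 = -0.5
F=11: d̂ = 0.6 + 10·11 = 110.6; e = 110.6 − 110.6 = 0
SSE = 0.25 + 0.25 + 0 + 9 + 2.25 + 0.25 + 0 = 12

SSE = 12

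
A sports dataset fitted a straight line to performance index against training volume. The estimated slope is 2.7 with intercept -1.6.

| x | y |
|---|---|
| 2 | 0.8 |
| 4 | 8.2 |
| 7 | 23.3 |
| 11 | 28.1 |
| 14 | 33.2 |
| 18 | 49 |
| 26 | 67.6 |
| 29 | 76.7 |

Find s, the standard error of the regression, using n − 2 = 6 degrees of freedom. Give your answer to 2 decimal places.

x=2: ŷ = -1.6 + 2.7·2 = 3.8; r = 0.8 − 3.8 = -3
x=4: ŷ = -1.6 + 2.7·4 = 9.2; r = 8.2 − 9.2 = -1
x=7: ŷ = -1.6 + 2.7·7 = 17.3; r = 23.3 − 17.3 = 6
x=11: ŷ = -1.6 + 2.7·11 = 28.1; r = 28.1 − 28.1 = 0
x=14: ŷ = -1.6 + 2.7·14 = 36.2; r = 33.2 − 36.2 = -3
x=18: ŷ = -1.6 + 2.7·18 = 47; r = 49 − 47 = 2
x=26: ŷ = -1.6 + 2.7·26 = 68.6; r = 67.6 − 68.6 = -1
x=29: ŷ = -1.6 + 2.7·29 = 76.7; r = 76.7 − 76.7 = 0
SSE = 9 + 1 + 36 + 0 + 9 + 4 + 1 + 0 = 60
s = √(60/6) = √10 ≈ 3.16

s = 3.16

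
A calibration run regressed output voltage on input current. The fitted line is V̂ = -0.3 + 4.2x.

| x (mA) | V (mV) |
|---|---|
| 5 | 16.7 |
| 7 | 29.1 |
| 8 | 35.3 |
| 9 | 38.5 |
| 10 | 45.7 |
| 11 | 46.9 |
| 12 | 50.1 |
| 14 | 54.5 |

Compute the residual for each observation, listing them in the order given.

-4, 0, 2, 1, 4, 1, 0, -4

x=5: V̂ = -0.3 + 4.2·5 = 20.7; r = 16.7 − 20.7 = -4
x=7: V̂ = -0.3 + 4.2·7 = 29.1; r = 29.1 − 29.1 = 0
x=8: V̂ = -0.3 + 4.2·8 = 33.3; r = 35.3 − 33.3 = 2
x=9: V̂ = -0.3 + 4.2·9 = 37.5; r = 38.5 − 37.5 = 1
x=10: V̂ = -0.3 + 4.2·10 = 41.7; r = 45.7 − 41.7 = 4
x=11: V̂ = -0.3 + 4.2·11 = 45.9; r = 46.9 − 45.9 = 1
x=12: V̂ = -0.3 + 4.2·12 = 50.1; r = 50.1 − 50.1 = 0
x=14: V̂ = -0.3 + 4.2·14 = 58.5; r = 54.5 − 58.5 = -4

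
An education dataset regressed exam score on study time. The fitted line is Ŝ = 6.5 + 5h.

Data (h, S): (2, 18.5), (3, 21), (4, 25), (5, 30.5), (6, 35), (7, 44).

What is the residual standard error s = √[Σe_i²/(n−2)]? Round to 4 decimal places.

h=2: Ŝ = 6.5 + 5·2 = 16.5; e = 18.5 − 16.5 = 2
h=3: Ŝ = 6.5 + 5·3 = 21.5; e = 21 − 21.5 = -0.5
h=4: Ŝ = 6.5 + 5·4 = 26.5; e = 25 − 26.5 = -1.5
h=5: Ŝ = 6.5 + 5·5 = 31.5; e = 30.5 − 31.5 = -1
h=6: Ŝ = 6.5 + 5·6 = 36.5; e = 35 − 36.5 = -1.5
h=7: Ŝ = 6.5 + 5·7 = 41.5; e = 44 − 41.5 = 2.5
SSE = 4 + 0.25 + 2.25 + 1 + 2.25 + 6.25 = 16
s = √(16/4) = √4 ≈ 2.0000

s = 2.0000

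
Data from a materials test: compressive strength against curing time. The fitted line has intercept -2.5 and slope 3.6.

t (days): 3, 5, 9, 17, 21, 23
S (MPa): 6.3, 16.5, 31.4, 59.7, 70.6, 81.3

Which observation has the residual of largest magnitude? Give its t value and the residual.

t=3: ŷ = -2.5 + 3.6·3 = 8.3; r = 6.3 − 8.3 = -2
t=5: ŷ = -2.5 + 3.6·5 = 15.5; r = 16.5 − 15.5 = 1
t=9: ŷ = -2.5 + 3.6·9 = 29.9; r = 31.4 − 29.9 = 1.5
t=17: ŷ = -2.5 + 3.6·17 = 58.7; r = 59.7 − 58.7 = 1
t=21: ŷ = -2.5 + 3.6·21 = 73.1; r = 70.6 − 73.1 = -2.5
t=23: ŷ = -2.5 + 3.6·23 = 80.3; r = 81.3 − 80.3 = 1
Largest |r| is 2.5 at t = 21, residual -2.5.

t = 21, r = -2.5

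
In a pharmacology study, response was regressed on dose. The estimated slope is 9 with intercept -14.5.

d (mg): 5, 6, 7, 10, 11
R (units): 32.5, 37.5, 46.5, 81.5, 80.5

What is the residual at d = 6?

e = -2

ŷ = -14.5 + 9·6 = 39.5
e = 37.5 − 39.5 = -2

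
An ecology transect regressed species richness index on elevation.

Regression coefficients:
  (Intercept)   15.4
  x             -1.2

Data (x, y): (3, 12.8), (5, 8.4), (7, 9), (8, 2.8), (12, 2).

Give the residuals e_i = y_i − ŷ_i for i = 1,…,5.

x=3: ŷ = 15.4 − 1.2·3 = 11.8; e = 12.8 − 11.8 = 1
x=5: ŷ = 15.4 − 1.2·5 = 9.4; e = 8.4 − 9.4 = -1
x=7: ŷ = 15.4 − 1.2·7 = 7; e = 9 − 7 = 2
x=8: ŷ = 15.4 − 1.2·8 = 5.8; e = 2.8 − 5.8 = -3
x=12: ŷ = 15.4 − 1.2·12 = 1; e = 2 − 1 = 1

1, -1, 2, -3, 1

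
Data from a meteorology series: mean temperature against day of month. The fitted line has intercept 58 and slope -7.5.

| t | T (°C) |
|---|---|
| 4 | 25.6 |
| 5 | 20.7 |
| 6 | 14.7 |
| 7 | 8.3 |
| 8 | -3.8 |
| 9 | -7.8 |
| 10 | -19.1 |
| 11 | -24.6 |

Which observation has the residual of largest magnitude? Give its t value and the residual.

t=4: ŷ = 58 − 7.5·4 = 28; r = 25.6 − 28 = -2.4
t=5: ŷ = 58 − 7.5·5 = 20.5; r = 20.7 − 20.5 = 0.2
t=6: ŷ = 58 − 7.5·6 = 13; r = 14.7 − 13 = 1.7
t=7: ŷ = 58 − 7.5·7 = 5.5; r = 8.3 − 5.5 = 2.8
t=8: ŷ = 58 − 7.5·8 = -2; r = -3.8 − (-2) = -1.8
t=9: ŷ = 58 − 7.5·9 = -9.5; r = -7.8 − (-9.5) = 1.7
t=10: ŷ = 58 − 7.5·10 = -17; r = -19.1 − (-17) = -2.1
t=11: ŷ = 58 − 7.5·11 = -24.5; r = -24.6 − (-24.5) = -0.1
Largest |r| is 2.8 at t = 7, residual 2.8.

t = 7, r = 2.8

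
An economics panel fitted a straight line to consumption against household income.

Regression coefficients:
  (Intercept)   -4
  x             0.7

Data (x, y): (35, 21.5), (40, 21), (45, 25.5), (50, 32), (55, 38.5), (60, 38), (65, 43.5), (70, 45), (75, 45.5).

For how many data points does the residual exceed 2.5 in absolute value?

x=35: ŷ = -4 + 0.7·35 = 20.5; e = 21.5 − 20.5 = 1
x=40: ŷ = -4 + 0.7·40 = 24; e = 21 − 24 = -3
x=45: ŷ = -4 + 0.7·45 = 27.5; e = 25.5 − 27.5 = -2
x=50: ŷ = -4 + 0.7·50 = 31; e = 32 − 31 = 1
x=55: ŷ = -4 + 0.7·55 = 34.5; e = 38.5 − 34.5 = 4
x=60: ŷ = -4 + 0.7·60 = 38; e = 38 − 38 = 0
x=65: ŷ = -4 + 0.7·65 = 41.5; e = 43.5 − 41.5 = 2
x=70: ŷ = -4 + 0.7·70 = 45; e = 45 − 45 = 0
x=75: ŷ = -4 + 0.7·75 = 48.5; e = 45.5 − 48.5 = -3
|e| > 2.5: x=40 (|e|=3), x=55 (|e|=4), x=75 (|e|=3) → 3

3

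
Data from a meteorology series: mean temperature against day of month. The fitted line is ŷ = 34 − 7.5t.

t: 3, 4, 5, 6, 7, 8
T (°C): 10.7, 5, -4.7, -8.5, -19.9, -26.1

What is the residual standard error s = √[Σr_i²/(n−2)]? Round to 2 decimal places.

s = 1.68

t=3: ŷ = 34 − 7.5·3 = 11.5; r = 10.7 − 11.5 = -0.8
t=4: ŷ = 34 − 7.5·4 = 4; r = 5 − 4 = 1
t=5: ŷ = 34 − 7.5·5 = -3.5; r = -4.7 − (-3.5) = -1.2
t=6: ŷ = 34 − 7.5·6 = -11; r = -8.5 − (-11) = 2.5
t=7: ŷ = 34 − 7.5·7 = -18.5; r = -19.9 − (-18.5) = -1.4
t=8: ŷ = 34 − 7.5·8 = -26; r = -26.1 − (-26) = -0.1
SSE = 0.64 + 1 + 1.44 + 6.25 + 1.96 + 0.01 = 11.3
s = √(11.3/4) = √2.825 ≈ 1.68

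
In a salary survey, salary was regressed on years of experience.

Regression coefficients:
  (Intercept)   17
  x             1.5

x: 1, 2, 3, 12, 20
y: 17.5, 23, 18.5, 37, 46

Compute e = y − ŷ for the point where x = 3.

ŷ = 17 + 1.5·3 = 21.5
e = 18.5 − 21.5 = -3

e = -3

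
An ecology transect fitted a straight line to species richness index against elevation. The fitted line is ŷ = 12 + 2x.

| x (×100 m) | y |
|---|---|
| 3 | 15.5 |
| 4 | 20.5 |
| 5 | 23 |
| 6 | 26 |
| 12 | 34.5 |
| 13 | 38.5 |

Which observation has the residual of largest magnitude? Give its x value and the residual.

x = 3, e = -2.5

x=3: ŷ = 12 + 2·3 = 18; e = 15.5 − 18 = -2.5
x=4: ŷ = 12 + 2·4 = 20; e = 20.5 − 20 = 0.5
x=5: ŷ = 12 + 2·5 = 22; e = 23 − 22 = 1
x=6: ŷ = 12 + 2·6 = 24; e = 26 − 24 = 2
x=12: ŷ = 12 + 2·12 = 36; e = 34.5 − 36 = -1.5
x=13: ŷ = 12 + 2·13 = 38; e = 38.5 − 38 = 0.5
Largest |e| is 2.5 at x = 3, residual -2.5.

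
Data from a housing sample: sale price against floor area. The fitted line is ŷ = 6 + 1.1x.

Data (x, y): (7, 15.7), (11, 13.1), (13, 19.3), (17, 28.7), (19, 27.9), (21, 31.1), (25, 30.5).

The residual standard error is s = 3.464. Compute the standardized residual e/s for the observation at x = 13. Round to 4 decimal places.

ŷ = 6 + 1.1·13 = 20.3
e = 19.3 − 20.3 = -1
e/s = -1 / 3.464 = -0.2887

-0.2887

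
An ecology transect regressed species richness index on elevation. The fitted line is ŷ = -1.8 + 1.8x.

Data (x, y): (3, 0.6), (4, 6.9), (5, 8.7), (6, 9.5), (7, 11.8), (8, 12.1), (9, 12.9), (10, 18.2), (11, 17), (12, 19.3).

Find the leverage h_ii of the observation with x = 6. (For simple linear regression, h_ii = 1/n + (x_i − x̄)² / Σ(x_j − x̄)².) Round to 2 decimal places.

x̄ = (3 + 4 + 5 + 6 + 7 + 8 + 9 + 10 + 11 + 12)/10 = 7.5
Σ(x − x̄)² = 20.25 + 12.25 + 6.25 + 2.25 + 0.25 + 0.25 + 2.25 + 6.25 + 12.25 + 20.25 = 82.5
h = 1/10 + (-1.5)²/82.5 = 0.1 + 0.0272727 = 0.13

h = 0.13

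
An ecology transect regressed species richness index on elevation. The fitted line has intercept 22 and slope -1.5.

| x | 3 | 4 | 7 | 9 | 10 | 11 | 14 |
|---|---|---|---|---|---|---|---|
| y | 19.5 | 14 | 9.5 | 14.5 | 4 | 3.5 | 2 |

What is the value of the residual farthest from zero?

x=3: ŷ = 22 − 1.5·3 = 17.5; r = 19.5 − 17.5 = 2
x=4: ŷ = 22 − 1.5·4 = 16; r = 14 − 16 = -2
x=7: ŷ = 22 − 1.5·7 = 11.5; r = 9.5 − 11.5 = -2
x=9: ŷ = 22 − 1.5·9 = 8.5; r = 14.5 − 8.5 = 6
x=10: ŷ = 22 − 1.5·10 = 7; r = 4 − 7 = -3
x=11: ŷ = 22 − 1.5·11 = 5.5; r = 3.5 − 5.5 = -2
x=14: ŷ = 22 − 1.5·14 = 1; r = 2 − 1 = 1
Largest |r| is 6 at x = 9, residual 6.

r = 6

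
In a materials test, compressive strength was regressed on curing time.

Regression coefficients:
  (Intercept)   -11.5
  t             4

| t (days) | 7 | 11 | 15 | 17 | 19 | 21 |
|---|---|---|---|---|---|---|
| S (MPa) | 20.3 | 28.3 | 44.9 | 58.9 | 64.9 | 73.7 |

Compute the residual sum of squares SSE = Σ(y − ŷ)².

SSE = 52.4

t=7: Ŝ = -11.5 + 4·7 = 16.5; e = 20.3 − 16.5 = 3.8
t=11: Ŝ = -11.5 + 4·11 = 32.5; e = 28.3 − 32.5 = -4.2
t=15: Ŝ = -11.5 + 4·15 = 48.5; e = 44.9 − 48.5 = -3.6
t=17: Ŝ = -11.5 + 4·17 = 56.5; e = 58.9 − 56.5 = 2.4
t=19: Ŝ = -11.5 + 4·19 = 64.5; e = 64.9 − 64.5 = 0.4
t=21: Ŝ = -11.5 + 4·21 = 72.5; e = 73.7 − 72.5 = 1.2
SSE = 14.44 + 17.64 + 12.96 + 5.76 + 0.16 + 1.44 = 52.4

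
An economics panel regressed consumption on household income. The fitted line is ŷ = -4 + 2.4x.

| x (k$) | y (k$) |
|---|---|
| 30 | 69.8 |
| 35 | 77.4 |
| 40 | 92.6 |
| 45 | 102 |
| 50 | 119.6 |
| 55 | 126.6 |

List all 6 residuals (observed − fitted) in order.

x=30: ŷ = -4 + 2.4·30 = 68; e = 69.8 − 68 = 1.8
x=35: ŷ = -4 + 2.4·35 = 80; e = 77.4 − 80 = -2.6
x=40: ŷ = -4 + 2.4·40 = 92; e = 92.6 − 92 = 0.6
x=45: ŷ = -4 + 2.4·45 = 104; e = 102 − 104 = -2
x=50: ŷ = -4 + 2.4·50 = 116; e = 119.6 − 116 = 3.6
x=55: ŷ = -4 + 2.4·55 = 128; e = 126.6 − 128 = -1.4

1.8, -2.6, 0.6, -2, 3.6, -1.4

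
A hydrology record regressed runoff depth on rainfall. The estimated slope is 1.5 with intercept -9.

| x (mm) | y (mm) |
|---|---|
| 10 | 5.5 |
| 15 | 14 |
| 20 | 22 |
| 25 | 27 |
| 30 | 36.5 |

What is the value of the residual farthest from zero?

x=10: ŷ = -9 + 1.5·10 = 6; r = 5.5 − 6 = -0.5
x=15: ŷ = -9 + 1.5·15 = 13.5; r = 14 − 13.5 = 0.5
x=20: ŷ = -9 + 1.5·20 = 21; r = 22 − 21 = 1
x=25: ŷ = -9 + 1.5·25 = 28.5; r = 27 − 28.5 = -1.5
x=30: ŷ = -9 + 1.5·30 = 36; r = 36.5 − 36 = 0.5
Largest |r| is 1.5 at x = 25, residual -1.5.

r = -1.5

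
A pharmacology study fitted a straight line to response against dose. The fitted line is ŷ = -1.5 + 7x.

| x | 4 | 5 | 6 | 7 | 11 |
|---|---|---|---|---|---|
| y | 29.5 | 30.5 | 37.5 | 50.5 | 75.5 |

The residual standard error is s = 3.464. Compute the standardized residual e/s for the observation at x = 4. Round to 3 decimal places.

0.866

ŷ = -1.5 + 7·4 = 26.5
e = 29.5 − 26.5 = 3
e/s = 3 / 3.464 = 0.866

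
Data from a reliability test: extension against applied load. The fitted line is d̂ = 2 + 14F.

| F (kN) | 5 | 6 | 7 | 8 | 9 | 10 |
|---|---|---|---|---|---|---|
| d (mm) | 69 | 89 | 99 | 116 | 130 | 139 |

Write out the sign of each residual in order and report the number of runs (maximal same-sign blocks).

F=5: d̂ = 2 + 14·5 = 72; e = 69 − 72 = -3
F=6: d̂ = 2 + 14·6 = 86; e = 89 − 86 = 3
F=7: d̂ = 2 + 14·7 = 100; e = 99 − 100 = -1
F=8: d̂ = 2 + 14·8 = 114; e = 116 − 114 = 2
F=9: d̂ = 2 + 14·9 = 128; e = 130 − 128 = 2
F=10: d̂ = 2 + 14·10 = 142; e = 139 − 142 = -3
Signs: − + − + + −
Runs: −×1, +×1, −×1, +×2, −×1 → 5

5 runs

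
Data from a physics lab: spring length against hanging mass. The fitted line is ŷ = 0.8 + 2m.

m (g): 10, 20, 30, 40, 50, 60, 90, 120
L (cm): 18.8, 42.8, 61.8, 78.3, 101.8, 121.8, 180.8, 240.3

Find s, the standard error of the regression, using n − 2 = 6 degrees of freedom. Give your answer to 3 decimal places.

m=10: ŷ = 0.8 + 2·10 = 20.8; r = 18.8 − 20.8 = -2
m=20: ŷ = 0.8 + 2·20 = 40.8; r = 42.8 − 40.8 = 2
m=30: ŷ = 0.8 + 2·30 = 60.8; r = 61.8 − 60.8 = 1
m=40: ŷ = 0.8 + 2·40 = 80.8; r = 78.3 − 80.8 = -2.5
m=50: ŷ = 0.8 + 2·50 = 100.8; r = 101.8 − 100.8 = 1
m=60: ŷ = 0.8 + 2·60 = 120.8; r = 121.8 − 120.8 = 1
m=90: ŷ = 0.8 + 2·90 = 180.8; r = 180.8 − 180.8 = 0
m=120: ŷ = 0.8 + 2·120 = 240.8; r = 240.3 − 240.8 = -0.5
SSE = 4 + 4 + 1 + 6.25 + 1 + 1 + 0 + 0.25 = 17.5
s = √(17.5/6) = √2.91667 ≈ 1.708

s = 1.708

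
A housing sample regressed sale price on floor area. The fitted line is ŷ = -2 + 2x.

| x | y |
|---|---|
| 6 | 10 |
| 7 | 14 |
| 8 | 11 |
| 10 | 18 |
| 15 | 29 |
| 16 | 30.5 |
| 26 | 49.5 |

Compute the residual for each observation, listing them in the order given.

x=6: ŷ = -2 + 2·6 = 10; r = 10 − 10 = 0
x=7: ŷ = -2 + 2·7 = 12; r = 14 − 12 = 2
x=8: ŷ = -2 + 2·8 = 14; r = 11 − 14 = -3
x=10: ŷ = -2 + 2·10 = 18; r = 18 − 18 = 0
x=15: ŷ = -2 + 2·15 = 28; r = 29 − 28 = 1
x=16: ŷ = -2 + 2·16 = 30; r = 30.5 − 30 = 0.5
x=26: ŷ = -2 + 2·26 = 50; r = 49.5 − 50 = -0.5

0, 2, -3, 0, 1, 0.5, -0.5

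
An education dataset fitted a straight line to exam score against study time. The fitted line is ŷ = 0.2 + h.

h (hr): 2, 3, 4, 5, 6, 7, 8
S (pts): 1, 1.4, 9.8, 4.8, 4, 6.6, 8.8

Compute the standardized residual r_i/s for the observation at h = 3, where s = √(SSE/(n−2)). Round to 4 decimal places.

h=2: ŷ = 0.2 + 2 = 2.2; r = 1 − 2.2 = -1.2
h=3: ŷ = 0.2 + 3 = 3.2; r = 1.4 − 3.2 = -1.8
h=4: ŷ = 0.2 + 4 = 4.2; r = 9.8 − 4.2 = 5.6
h=5: ŷ = 0.2 + 5 = 5.2; r = 4.8 − 5.2 = -0.4
h=6: ŷ = 0.2 + 6 = 6.2; r = 4 − 6.2 = -2.2
h=7: ŷ = 0.2 + 7 = 7.2; r = 6.6 − 7.2 = -0.6
h=8: ŷ = 0.2 + 8 = 8.2; r = 8.8 − 8.2 = 0.6
SSE = 1.44 + 3.24 + 31.36 + 0.16 + 4.84 + 0.36 + 0.36 = 41.76
s = √(41.76/5) = 2.88998
r/s = -1.8 / 2.88998 = -0.6228

-0.6228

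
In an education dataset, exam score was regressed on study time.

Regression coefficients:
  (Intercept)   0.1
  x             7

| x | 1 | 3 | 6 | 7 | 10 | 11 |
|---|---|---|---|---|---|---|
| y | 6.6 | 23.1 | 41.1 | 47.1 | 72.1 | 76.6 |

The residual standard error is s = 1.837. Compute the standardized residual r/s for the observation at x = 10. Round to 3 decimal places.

ŷ = 0.1 + 7·10 = 70.1
r = 72.1 − 70.1 = 2
r/s = 2 / 1.837 = 1.089

1.089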